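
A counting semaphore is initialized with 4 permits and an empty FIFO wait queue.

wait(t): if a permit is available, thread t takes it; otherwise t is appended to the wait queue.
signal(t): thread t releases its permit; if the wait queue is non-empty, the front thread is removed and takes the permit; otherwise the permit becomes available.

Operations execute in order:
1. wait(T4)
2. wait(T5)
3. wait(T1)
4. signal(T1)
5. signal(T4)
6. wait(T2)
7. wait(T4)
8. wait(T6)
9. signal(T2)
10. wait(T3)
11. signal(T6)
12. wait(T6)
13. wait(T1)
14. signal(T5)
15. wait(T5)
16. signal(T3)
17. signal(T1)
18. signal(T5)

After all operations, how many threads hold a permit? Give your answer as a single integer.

Step 1: wait(T4) -> count=3 queue=[] holders={T4}
Step 2: wait(T5) -> count=2 queue=[] holders={T4,T5}
Step 3: wait(T1) -> count=1 queue=[] holders={T1,T4,T5}
Step 4: signal(T1) -> count=2 queue=[] holders={T4,T5}
Step 5: signal(T4) -> count=3 queue=[] holders={T5}
Step 6: wait(T2) -> count=2 queue=[] holders={T2,T5}
Step 7: wait(T4) -> count=1 queue=[] holders={T2,T4,T5}
Step 8: wait(T6) -> count=0 queue=[] holders={T2,T4,T5,T6}
Step 9: signal(T2) -> count=1 queue=[] holders={T4,T5,T6}
Step 10: wait(T3) -> count=0 queue=[] holders={T3,T4,T5,T6}
Step 11: signal(T6) -> count=1 queue=[] holders={T3,T4,T5}
Step 12: wait(T6) -> count=0 queue=[] holders={T3,T4,T5,T6}
Step 13: wait(T1) -> count=0 queue=[T1] holders={T3,T4,T5,T6}
Step 14: signal(T5) -> count=0 queue=[] holders={T1,T3,T4,T6}
Step 15: wait(T5) -> count=0 queue=[T5] holders={T1,T3,T4,T6}
Step 16: signal(T3) -> count=0 queue=[] holders={T1,T4,T5,T6}
Step 17: signal(T1) -> count=1 queue=[] holders={T4,T5,T6}
Step 18: signal(T5) -> count=2 queue=[] holders={T4,T6}
Final holders: {T4,T6} -> 2 thread(s)

Answer: 2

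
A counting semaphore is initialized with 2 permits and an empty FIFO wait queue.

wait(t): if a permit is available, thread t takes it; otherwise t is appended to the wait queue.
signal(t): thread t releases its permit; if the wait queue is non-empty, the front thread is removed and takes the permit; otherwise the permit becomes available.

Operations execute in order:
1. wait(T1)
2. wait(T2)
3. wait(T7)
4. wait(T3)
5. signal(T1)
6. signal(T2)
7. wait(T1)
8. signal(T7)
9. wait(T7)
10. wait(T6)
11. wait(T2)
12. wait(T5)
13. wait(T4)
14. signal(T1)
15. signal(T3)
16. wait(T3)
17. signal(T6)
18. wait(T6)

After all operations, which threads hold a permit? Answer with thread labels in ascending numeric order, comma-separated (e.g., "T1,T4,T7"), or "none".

Step 1: wait(T1) -> count=1 queue=[] holders={T1}
Step 2: wait(T2) -> count=0 queue=[] holders={T1,T2}
Step 3: wait(T7) -> count=0 queue=[T7] holders={T1,T2}
Step 4: wait(T3) -> count=0 queue=[T7,T3] holders={T1,T2}
Step 5: signal(T1) -> count=0 queue=[T3] holders={T2,T7}
Step 6: signal(T2) -> count=0 queue=[] holders={T3,T7}
Step 7: wait(T1) -> count=0 queue=[T1] holders={T3,T7}
Step 8: signal(T7) -> count=0 queue=[] holders={T1,T3}
Step 9: wait(T7) -> count=0 queue=[T7] holders={T1,T3}
Step 10: wait(T6) -> count=0 queue=[T7,T6] holders={T1,T3}
Step 11: wait(T2) -> count=0 queue=[T7,T6,T2] holders={T1,T3}
Step 12: wait(T5) -> count=0 queue=[T7,T6,T2,T5] holders={T1,T3}
Step 13: wait(T4) -> count=0 queue=[T7,T6,T2,T5,T4] holders={T1,T3}
Step 14: signal(T1) -> count=0 queue=[T6,T2,T5,T4] holders={T3,T7}
Step 15: signal(T3) -> count=0 queue=[T2,T5,T4] holders={T6,T7}
Step 16: wait(T3) -> count=0 queue=[T2,T5,T4,T3] holders={T6,T7}
Step 17: signal(T6) -> count=0 queue=[T5,T4,T3] holders={T2,T7}
Step 18: wait(T6) -> count=0 queue=[T5,T4,T3,T6] holders={T2,T7}
Final holders: T2,T7

Answer: T2,T7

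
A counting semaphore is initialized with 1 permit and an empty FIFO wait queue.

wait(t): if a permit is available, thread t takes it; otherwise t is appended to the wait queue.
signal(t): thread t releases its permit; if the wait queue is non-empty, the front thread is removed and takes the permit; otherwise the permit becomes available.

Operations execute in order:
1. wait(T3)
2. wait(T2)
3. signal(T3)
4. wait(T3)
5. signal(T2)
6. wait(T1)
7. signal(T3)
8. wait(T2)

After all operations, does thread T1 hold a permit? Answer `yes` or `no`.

Answer: yes

Derivation:
Step 1: wait(T3) -> count=0 queue=[] holders={T3}
Step 2: wait(T2) -> count=0 queue=[T2] holders={T3}
Step 3: signal(T3) -> count=0 queue=[] holders={T2}
Step 4: wait(T3) -> count=0 queue=[T3] holders={T2}
Step 5: signal(T2) -> count=0 queue=[] holders={T3}
Step 6: wait(T1) -> count=0 queue=[T1] holders={T3}
Step 7: signal(T3) -> count=0 queue=[] holders={T1}
Step 8: wait(T2) -> count=0 queue=[T2] holders={T1}
Final holders: {T1} -> T1 in holders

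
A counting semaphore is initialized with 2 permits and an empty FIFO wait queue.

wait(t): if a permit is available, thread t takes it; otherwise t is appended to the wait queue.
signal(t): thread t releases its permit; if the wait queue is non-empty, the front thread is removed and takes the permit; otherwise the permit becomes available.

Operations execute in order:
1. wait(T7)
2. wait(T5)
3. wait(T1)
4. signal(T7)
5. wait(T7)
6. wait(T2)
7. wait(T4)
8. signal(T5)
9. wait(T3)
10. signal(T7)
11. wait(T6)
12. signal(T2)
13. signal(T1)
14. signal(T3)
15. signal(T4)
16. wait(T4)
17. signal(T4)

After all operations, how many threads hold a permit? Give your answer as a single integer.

Step 1: wait(T7) -> count=1 queue=[] holders={T7}
Step 2: wait(T5) -> count=0 queue=[] holders={T5,T7}
Step 3: wait(T1) -> count=0 queue=[T1] holders={T5,T7}
Step 4: signal(T7) -> count=0 queue=[] holders={T1,T5}
Step 5: wait(T7) -> count=0 queue=[T7] holders={T1,T5}
Step 6: wait(T2) -> count=0 queue=[T7,T2] holders={T1,T5}
Step 7: wait(T4) -> count=0 queue=[T7,T2,T4] holders={T1,T5}
Step 8: signal(T5) -> count=0 queue=[T2,T4] holders={T1,T7}
Step 9: wait(T3) -> count=0 queue=[T2,T4,T3] holders={T1,T7}
Step 10: signal(T7) -> count=0 queue=[T4,T3] holders={T1,T2}
Step 11: wait(T6) -> count=0 queue=[T4,T3,T6] holders={T1,T2}
Step 12: signal(T2) -> count=0 queue=[T3,T6] holders={T1,T4}
Step 13: signal(T1) -> count=0 queue=[T6] holders={T3,T4}
Step 14: signal(T3) -> count=0 queue=[] holders={T4,T6}
Step 15: signal(T4) -> count=1 queue=[] holders={T6}
Step 16: wait(T4) -> count=0 queue=[] holders={T4,T6}
Step 17: signal(T4) -> count=1 queue=[] holders={T6}
Final holders: {T6} -> 1 thread(s)

Answer: 1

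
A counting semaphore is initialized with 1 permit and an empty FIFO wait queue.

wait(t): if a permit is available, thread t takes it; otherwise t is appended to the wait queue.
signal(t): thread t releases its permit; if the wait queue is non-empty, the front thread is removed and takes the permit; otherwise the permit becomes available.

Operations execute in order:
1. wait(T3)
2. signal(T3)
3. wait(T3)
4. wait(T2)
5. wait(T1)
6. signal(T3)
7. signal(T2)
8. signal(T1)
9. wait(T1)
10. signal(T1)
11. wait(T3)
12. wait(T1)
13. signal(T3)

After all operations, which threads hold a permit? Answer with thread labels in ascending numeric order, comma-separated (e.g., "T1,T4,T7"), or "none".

Step 1: wait(T3) -> count=0 queue=[] holders={T3}
Step 2: signal(T3) -> count=1 queue=[] holders={none}
Step 3: wait(T3) -> count=0 queue=[] holders={T3}
Step 4: wait(T2) -> count=0 queue=[T2] holders={T3}
Step 5: wait(T1) -> count=0 queue=[T2,T1] holders={T3}
Step 6: signal(T3) -> count=0 queue=[T1] holders={T2}
Step 7: signal(T2) -> count=0 queue=[] holders={T1}
Step 8: signal(T1) -> count=1 queue=[] holders={none}
Step 9: wait(T1) -> count=0 queue=[] holders={T1}
Step 10: signal(T1) -> count=1 queue=[] holders={none}
Step 11: wait(T3) -> count=0 queue=[] holders={T3}
Step 12: wait(T1) -> count=0 queue=[T1] holders={T3}
Step 13: signal(T3) -> count=0 queue=[] holders={T1}
Final holders: T1

Answer: T1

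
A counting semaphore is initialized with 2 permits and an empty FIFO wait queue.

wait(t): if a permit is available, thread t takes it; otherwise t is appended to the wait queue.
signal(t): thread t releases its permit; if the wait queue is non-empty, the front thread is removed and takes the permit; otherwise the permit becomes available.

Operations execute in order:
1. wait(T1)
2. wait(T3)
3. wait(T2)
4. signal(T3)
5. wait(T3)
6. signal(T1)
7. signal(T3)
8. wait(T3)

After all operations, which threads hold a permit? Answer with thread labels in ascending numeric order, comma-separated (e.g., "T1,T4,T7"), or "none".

Step 1: wait(T1) -> count=1 queue=[] holders={T1}
Step 2: wait(T3) -> count=0 queue=[] holders={T1,T3}
Step 3: wait(T2) -> count=0 queue=[T2] holders={T1,T3}
Step 4: signal(T3) -> count=0 queue=[] holders={T1,T2}
Step 5: wait(T3) -> count=0 queue=[T3] holders={T1,T2}
Step 6: signal(T1) -> count=0 queue=[] holders={T2,T3}
Step 7: signal(T3) -> count=1 queue=[] holders={T2}
Step 8: wait(T3) -> count=0 queue=[] holders={T2,T3}
Final holders: T2,T3

Answer: T2,T3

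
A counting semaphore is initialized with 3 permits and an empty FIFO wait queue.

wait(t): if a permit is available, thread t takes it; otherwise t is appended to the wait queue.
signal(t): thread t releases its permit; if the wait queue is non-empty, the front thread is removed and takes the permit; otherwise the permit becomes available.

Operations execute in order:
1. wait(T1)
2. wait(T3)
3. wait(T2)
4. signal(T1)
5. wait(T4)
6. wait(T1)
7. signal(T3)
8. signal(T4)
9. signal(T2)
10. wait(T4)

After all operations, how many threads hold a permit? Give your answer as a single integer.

Answer: 2

Derivation:
Step 1: wait(T1) -> count=2 queue=[] holders={T1}
Step 2: wait(T3) -> count=1 queue=[] holders={T1,T3}
Step 3: wait(T2) -> count=0 queue=[] holders={T1,T2,T3}
Step 4: signal(T1) -> count=1 queue=[] holders={T2,T3}
Step 5: wait(T4) -> count=0 queue=[] holders={T2,T3,T4}
Step 6: wait(T1) -> count=0 queue=[T1] holders={T2,T3,T4}
Step 7: signal(T3) -> count=0 queue=[] holders={T1,T2,T4}
Step 8: signal(T4) -> count=1 queue=[] holders={T1,T2}
Step 9: signal(T2) -> count=2 queue=[] holders={T1}
Step 10: wait(T4) -> count=1 queue=[] holders={T1,T4}
Final holders: {T1,T4} -> 2 thread(s)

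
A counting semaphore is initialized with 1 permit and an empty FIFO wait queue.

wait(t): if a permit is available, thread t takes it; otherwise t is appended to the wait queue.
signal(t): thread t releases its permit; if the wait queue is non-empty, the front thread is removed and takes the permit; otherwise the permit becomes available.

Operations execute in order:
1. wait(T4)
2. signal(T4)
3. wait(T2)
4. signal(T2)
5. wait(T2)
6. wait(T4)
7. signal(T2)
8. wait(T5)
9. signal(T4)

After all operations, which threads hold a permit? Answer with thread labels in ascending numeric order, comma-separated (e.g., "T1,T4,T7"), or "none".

Step 1: wait(T4) -> count=0 queue=[] holders={T4}
Step 2: signal(T4) -> count=1 queue=[] holders={none}
Step 3: wait(T2) -> count=0 queue=[] holders={T2}
Step 4: signal(T2) -> count=1 queue=[] holders={none}
Step 5: wait(T2) -> count=0 queue=[] holders={T2}
Step 6: wait(T4) -> count=0 queue=[T4] holders={T2}
Step 7: signal(T2) -> count=0 queue=[] holders={T4}
Step 8: wait(T5) -> count=0 queue=[T5] holders={T4}
Step 9: signal(T4) -> count=0 queue=[] holders={T5}
Final holders: T5

Answer: T5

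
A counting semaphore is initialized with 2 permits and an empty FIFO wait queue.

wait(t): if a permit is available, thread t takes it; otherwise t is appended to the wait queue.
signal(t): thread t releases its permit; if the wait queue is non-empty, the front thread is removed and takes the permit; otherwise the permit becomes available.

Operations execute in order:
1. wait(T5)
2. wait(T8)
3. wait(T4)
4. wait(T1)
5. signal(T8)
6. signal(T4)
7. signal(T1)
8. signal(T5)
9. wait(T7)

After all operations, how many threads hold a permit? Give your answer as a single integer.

Answer: 1

Derivation:
Step 1: wait(T5) -> count=1 queue=[] holders={T5}
Step 2: wait(T8) -> count=0 queue=[] holders={T5,T8}
Step 3: wait(T4) -> count=0 queue=[T4] holders={T5,T8}
Step 4: wait(T1) -> count=0 queue=[T4,T1] holders={T5,T8}
Step 5: signal(T8) -> count=0 queue=[T1] holders={T4,T5}
Step 6: signal(T4) -> count=0 queue=[] holders={T1,T5}
Step 7: signal(T1) -> count=1 queue=[] holders={T5}
Step 8: signal(T5) -> count=2 queue=[] holders={none}
Step 9: wait(T7) -> count=1 queue=[] holders={T7}
Final holders: {T7} -> 1 thread(s)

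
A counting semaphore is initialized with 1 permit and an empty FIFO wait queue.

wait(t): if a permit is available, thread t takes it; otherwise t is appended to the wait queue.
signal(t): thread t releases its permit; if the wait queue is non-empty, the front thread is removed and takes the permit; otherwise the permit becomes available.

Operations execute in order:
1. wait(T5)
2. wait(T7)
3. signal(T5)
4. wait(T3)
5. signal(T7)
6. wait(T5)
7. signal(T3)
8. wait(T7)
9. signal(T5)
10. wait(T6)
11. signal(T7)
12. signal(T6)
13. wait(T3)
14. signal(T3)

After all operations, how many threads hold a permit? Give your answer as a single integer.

Step 1: wait(T5) -> count=0 queue=[] holders={T5}
Step 2: wait(T7) -> count=0 queue=[T7] holders={T5}
Step 3: signal(T5) -> count=0 queue=[] holders={T7}
Step 4: wait(T3) -> count=0 queue=[T3] holders={T7}
Step 5: signal(T7) -> count=0 queue=[] holders={T3}
Step 6: wait(T5) -> count=0 queue=[T5] holders={T3}
Step 7: signal(T3) -> count=0 queue=[] holders={T5}
Step 8: wait(T7) -> count=0 queue=[T7] holders={T5}
Step 9: signal(T5) -> count=0 queue=[] holders={T7}
Step 10: wait(T6) -> count=0 queue=[T6] holders={T7}
Step 11: signal(T7) -> count=0 queue=[] holders={T6}
Step 12: signal(T6) -> count=1 queue=[] holders={none}
Step 13: wait(T3) -> count=0 queue=[] holders={T3}
Step 14: signal(T3) -> count=1 queue=[] holders={none}
Final holders: {none} -> 0 thread(s)

Answer: 0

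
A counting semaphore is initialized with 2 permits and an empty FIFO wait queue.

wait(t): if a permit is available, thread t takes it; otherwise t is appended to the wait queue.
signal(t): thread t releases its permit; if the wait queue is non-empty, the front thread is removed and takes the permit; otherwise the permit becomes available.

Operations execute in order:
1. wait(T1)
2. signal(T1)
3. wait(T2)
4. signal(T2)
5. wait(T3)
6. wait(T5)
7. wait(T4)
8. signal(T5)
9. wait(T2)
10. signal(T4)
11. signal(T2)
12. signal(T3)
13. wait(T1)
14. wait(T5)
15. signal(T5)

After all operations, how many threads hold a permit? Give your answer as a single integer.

Step 1: wait(T1) -> count=1 queue=[] holders={T1}
Step 2: signal(T1) -> count=2 queue=[] holders={none}
Step 3: wait(T2) -> count=1 queue=[] holders={T2}
Step 4: signal(T2) -> count=2 queue=[] holders={none}
Step 5: wait(T3) -> count=1 queue=[] holders={T3}
Step 6: wait(T5) -> count=0 queue=[] holders={T3,T5}
Step 7: wait(T4) -> count=0 queue=[T4] holders={T3,T5}
Step 8: signal(T5) -> count=0 queue=[] holders={T3,T4}
Step 9: wait(T2) -> count=0 queue=[T2] holders={T3,T4}
Step 10: signal(T4) -> count=0 queue=[] holders={T2,T3}
Step 11: signal(T2) -> count=1 queue=[] holders={T3}
Step 12: signal(T3) -> count=2 queue=[] holders={none}
Step 13: wait(T1) -> count=1 queue=[] holders={T1}
Step 14: wait(T5) -> count=0 queue=[] holders={T1,T5}
Step 15: signal(T5) -> count=1 queue=[] holders={T1}
Final holders: {T1} -> 1 thread(s)

Answer: 1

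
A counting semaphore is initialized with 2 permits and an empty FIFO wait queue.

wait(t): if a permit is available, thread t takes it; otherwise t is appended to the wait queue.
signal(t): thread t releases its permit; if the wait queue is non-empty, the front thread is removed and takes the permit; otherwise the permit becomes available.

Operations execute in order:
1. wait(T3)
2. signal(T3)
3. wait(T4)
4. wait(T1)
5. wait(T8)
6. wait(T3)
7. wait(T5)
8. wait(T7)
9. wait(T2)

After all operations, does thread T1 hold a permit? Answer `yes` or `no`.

Step 1: wait(T3) -> count=1 queue=[] holders={T3}
Step 2: signal(T3) -> count=2 queue=[] holders={none}
Step 3: wait(T4) -> count=1 queue=[] holders={T4}
Step 4: wait(T1) -> count=0 queue=[] holders={T1,T4}
Step 5: wait(T8) -> count=0 queue=[T8] holders={T1,T4}
Step 6: wait(T3) -> count=0 queue=[T8,T3] holders={T1,T4}
Step 7: wait(T5) -> count=0 queue=[T8,T3,T5] holders={T1,T4}
Step 8: wait(T7) -> count=0 queue=[T8,T3,T5,T7] holders={T1,T4}
Step 9: wait(T2) -> count=0 queue=[T8,T3,T5,T7,T2] holders={T1,T4}
Final holders: {T1,T4} -> T1 in holders

Answer: yes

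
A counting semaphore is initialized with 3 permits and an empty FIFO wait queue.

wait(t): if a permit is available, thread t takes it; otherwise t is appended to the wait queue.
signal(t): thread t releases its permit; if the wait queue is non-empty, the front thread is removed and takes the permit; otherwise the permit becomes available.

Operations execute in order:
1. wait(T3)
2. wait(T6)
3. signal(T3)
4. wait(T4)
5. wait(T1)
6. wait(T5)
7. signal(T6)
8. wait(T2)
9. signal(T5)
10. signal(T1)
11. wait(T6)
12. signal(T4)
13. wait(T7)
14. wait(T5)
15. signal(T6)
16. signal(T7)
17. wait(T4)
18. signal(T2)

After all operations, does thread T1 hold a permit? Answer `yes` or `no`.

Step 1: wait(T3) -> count=2 queue=[] holders={T3}
Step 2: wait(T6) -> count=1 queue=[] holders={T3,T6}
Step 3: signal(T3) -> count=2 queue=[] holders={T6}
Step 4: wait(T4) -> count=1 queue=[] holders={T4,T6}
Step 5: wait(T1) -> count=0 queue=[] holders={T1,T4,T6}
Step 6: wait(T5) -> count=0 queue=[T5] holders={T1,T4,T6}
Step 7: signal(T6) -> count=0 queue=[] holders={T1,T4,T5}
Step 8: wait(T2) -> count=0 queue=[T2] holders={T1,T4,T5}
Step 9: signal(T5) -> count=0 queue=[] holders={T1,T2,T4}
Step 10: signal(T1) -> count=1 queue=[] holders={T2,T4}
Step 11: wait(T6) -> count=0 queue=[] holders={T2,T4,T6}
Step 12: signal(T4) -> count=1 queue=[] holders={T2,T6}
Step 13: wait(T7) -> count=0 queue=[] holders={T2,T6,T7}
Step 14: wait(T5) -> count=0 queue=[T5] holders={T2,T6,T7}
Step 15: signal(T6) -> count=0 queue=[] holders={T2,T5,T7}
Step 16: signal(T7) -> count=1 queue=[] holders={T2,T5}
Step 17: wait(T4) -> count=0 queue=[] holders={T2,T4,T5}
Step 18: signal(T2) -> count=1 queue=[] holders={T4,T5}
Final holders: {T4,T5} -> T1 not in holders

Answer: no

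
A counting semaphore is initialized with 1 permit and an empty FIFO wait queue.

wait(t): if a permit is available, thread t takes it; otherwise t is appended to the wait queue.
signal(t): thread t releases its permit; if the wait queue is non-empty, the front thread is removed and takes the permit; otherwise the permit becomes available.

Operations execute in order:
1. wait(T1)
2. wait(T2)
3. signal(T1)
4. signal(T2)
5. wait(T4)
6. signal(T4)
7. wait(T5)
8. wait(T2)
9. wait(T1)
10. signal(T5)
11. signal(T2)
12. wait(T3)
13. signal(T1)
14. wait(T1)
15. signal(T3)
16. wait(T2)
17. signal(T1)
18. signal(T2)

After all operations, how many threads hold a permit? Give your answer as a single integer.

Step 1: wait(T1) -> count=0 queue=[] holders={T1}
Step 2: wait(T2) -> count=0 queue=[T2] holders={T1}
Step 3: signal(T1) -> count=0 queue=[] holders={T2}
Step 4: signal(T2) -> count=1 queue=[] holders={none}
Step 5: wait(T4) -> count=0 queue=[] holders={T4}
Step 6: signal(T4) -> count=1 queue=[] holders={none}
Step 7: wait(T5) -> count=0 queue=[] holders={T5}
Step 8: wait(T2) -> count=0 queue=[T2] holders={T5}
Step 9: wait(T1) -> count=0 queue=[T2,T1] holders={T5}
Step 10: signal(T5) -> count=0 queue=[T1] holders={T2}
Step 11: signal(T2) -> count=0 queue=[] holders={T1}
Step 12: wait(T3) -> count=0 queue=[T3] holders={T1}
Step 13: signal(T1) -> count=0 queue=[] holders={T3}
Step 14: wait(T1) -> count=0 queue=[T1] holders={T3}
Step 15: signal(T3) -> count=0 queue=[] holders={T1}
Step 16: wait(T2) -> count=0 queue=[T2] holders={T1}
Step 17: signal(T1) -> count=0 queue=[] holders={T2}
Step 18: signal(T2) -> count=1 queue=[] holders={none}
Final holders: {none} -> 0 thread(s)

Answer: 0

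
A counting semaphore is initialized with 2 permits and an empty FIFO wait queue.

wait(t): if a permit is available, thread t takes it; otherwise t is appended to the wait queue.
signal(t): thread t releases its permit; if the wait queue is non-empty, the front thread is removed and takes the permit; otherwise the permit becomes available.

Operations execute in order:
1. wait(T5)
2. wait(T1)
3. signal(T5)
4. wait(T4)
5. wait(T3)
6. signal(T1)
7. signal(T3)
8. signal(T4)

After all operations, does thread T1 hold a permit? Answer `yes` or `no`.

Answer: no

Derivation:
Step 1: wait(T5) -> count=1 queue=[] holders={T5}
Step 2: wait(T1) -> count=0 queue=[] holders={T1,T5}
Step 3: signal(T5) -> count=1 queue=[] holders={T1}
Step 4: wait(T4) -> count=0 queue=[] holders={T1,T4}
Step 5: wait(T3) -> count=0 queue=[T3] holders={T1,T4}
Step 6: signal(T1) -> count=0 queue=[] holders={T3,T4}
Step 7: signal(T3) -> count=1 queue=[] holders={T4}
Step 8: signal(T4) -> count=2 queue=[] holders={none}
Final holders: {none} -> T1 not in holders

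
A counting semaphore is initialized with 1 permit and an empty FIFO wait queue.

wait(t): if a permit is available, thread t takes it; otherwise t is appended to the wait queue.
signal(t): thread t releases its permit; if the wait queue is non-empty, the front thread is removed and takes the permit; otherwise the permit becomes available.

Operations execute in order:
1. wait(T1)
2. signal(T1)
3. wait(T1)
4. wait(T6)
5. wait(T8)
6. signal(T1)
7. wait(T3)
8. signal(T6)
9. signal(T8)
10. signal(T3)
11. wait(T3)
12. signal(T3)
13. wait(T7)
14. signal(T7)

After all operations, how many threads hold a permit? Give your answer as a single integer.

Step 1: wait(T1) -> count=0 queue=[] holders={T1}
Step 2: signal(T1) -> count=1 queue=[] holders={none}
Step 3: wait(T1) -> count=0 queue=[] holders={T1}
Step 4: wait(T6) -> count=0 queue=[T6] holders={T1}
Step 5: wait(T8) -> count=0 queue=[T6,T8] holders={T1}
Step 6: signal(T1) -> count=0 queue=[T8] holders={T6}
Step 7: wait(T3) -> count=0 queue=[T8,T3] holders={T6}
Step 8: signal(T6) -> count=0 queue=[T3] holders={T8}
Step 9: signal(T8) -> count=0 queue=[] holders={T3}
Step 10: signal(T3) -> count=1 queue=[] holders={none}
Step 11: wait(T3) -> count=0 queue=[] holders={T3}
Step 12: signal(T3) -> count=1 queue=[] holders={none}
Step 13: wait(T7) -> count=0 queue=[] holders={T7}
Step 14: signal(T7) -> count=1 queue=[] holders={none}
Final holders: {none} -> 0 thread(s)

Answer: 0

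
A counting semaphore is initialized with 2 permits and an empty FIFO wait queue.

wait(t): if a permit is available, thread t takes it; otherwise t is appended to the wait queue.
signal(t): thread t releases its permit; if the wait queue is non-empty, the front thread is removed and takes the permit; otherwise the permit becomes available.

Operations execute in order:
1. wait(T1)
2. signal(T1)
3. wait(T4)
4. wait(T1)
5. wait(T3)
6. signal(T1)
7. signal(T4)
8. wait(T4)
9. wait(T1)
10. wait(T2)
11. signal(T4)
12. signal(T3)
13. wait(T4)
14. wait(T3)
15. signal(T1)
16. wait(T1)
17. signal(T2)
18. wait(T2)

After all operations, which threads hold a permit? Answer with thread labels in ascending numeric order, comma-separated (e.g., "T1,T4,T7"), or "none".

Step 1: wait(T1) -> count=1 queue=[] holders={T1}
Step 2: signal(T1) -> count=2 queue=[] holders={none}
Step 3: wait(T4) -> count=1 queue=[] holders={T4}
Step 4: wait(T1) -> count=0 queue=[] holders={T1,T4}
Step 5: wait(T3) -> count=0 queue=[T3] holders={T1,T4}
Step 6: signal(T1) -> count=0 queue=[] holders={T3,T4}
Step 7: signal(T4) -> count=1 queue=[] holders={T3}
Step 8: wait(T4) -> count=0 queue=[] holders={T3,T4}
Step 9: wait(T1) -> count=0 queue=[T1] holders={T3,T4}
Step 10: wait(T2) -> count=0 queue=[T1,T2] holders={T3,T4}
Step 11: signal(T4) -> count=0 queue=[T2] holders={T1,T3}
Step 12: signal(T3) -> count=0 queue=[] holders={T1,T2}
Step 13: wait(T4) -> count=0 queue=[T4] holders={T1,T2}
Step 14: wait(T3) -> count=0 queue=[T4,T3] holders={T1,T2}
Step 15: signal(T1) -> count=0 queue=[T3] holders={T2,T4}
Step 16: wait(T1) -> count=0 queue=[T3,T1] holders={T2,T4}
Step 17: signal(T2) -> count=0 queue=[T1] holders={T3,T4}
Step 18: wait(T2) -> count=0 queue=[T1,T2] holders={T3,T4}
Final holders: T3,T4

Answer: T3,T4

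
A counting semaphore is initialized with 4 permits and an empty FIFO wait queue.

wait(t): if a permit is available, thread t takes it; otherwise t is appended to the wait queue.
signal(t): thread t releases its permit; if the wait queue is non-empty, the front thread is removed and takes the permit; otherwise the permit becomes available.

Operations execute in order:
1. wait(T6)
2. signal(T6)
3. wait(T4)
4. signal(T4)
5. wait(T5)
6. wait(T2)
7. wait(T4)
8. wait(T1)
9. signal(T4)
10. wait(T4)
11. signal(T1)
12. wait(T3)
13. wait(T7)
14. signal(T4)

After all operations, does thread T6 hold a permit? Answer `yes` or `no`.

Answer: no

Derivation:
Step 1: wait(T6) -> count=3 queue=[] holders={T6}
Step 2: signal(T6) -> count=4 queue=[] holders={none}
Step 3: wait(T4) -> count=3 queue=[] holders={T4}
Step 4: signal(T4) -> count=4 queue=[] holders={none}
Step 5: wait(T5) -> count=3 queue=[] holders={T5}
Step 6: wait(T2) -> count=2 queue=[] holders={T2,T5}
Step 7: wait(T4) -> count=1 queue=[] holders={T2,T4,T5}
Step 8: wait(T1) -> count=0 queue=[] holders={T1,T2,T4,T5}
Step 9: signal(T4) -> count=1 queue=[] holders={T1,T2,T5}
Step 10: wait(T4) -> count=0 queue=[] holders={T1,T2,T4,T5}
Step 11: signal(T1) -> count=1 queue=[] holders={T2,T4,T5}
Step 12: wait(T3) -> count=0 queue=[] holders={T2,T3,T4,T5}
Step 13: wait(T7) -> count=0 queue=[T7] holders={T2,T3,T4,T5}
Step 14: signal(T4) -> count=0 queue=[] holders={T2,T3,T5,T7}
Final holders: {T2,T3,T5,T7} -> T6 not in holders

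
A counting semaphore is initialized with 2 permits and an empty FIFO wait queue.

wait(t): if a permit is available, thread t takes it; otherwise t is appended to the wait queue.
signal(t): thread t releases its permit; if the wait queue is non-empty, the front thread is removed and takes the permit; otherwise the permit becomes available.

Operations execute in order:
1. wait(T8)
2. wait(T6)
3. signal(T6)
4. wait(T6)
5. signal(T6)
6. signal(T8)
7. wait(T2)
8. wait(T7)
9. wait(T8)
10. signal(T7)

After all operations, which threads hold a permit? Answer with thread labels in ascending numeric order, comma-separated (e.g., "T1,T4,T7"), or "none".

Answer: T2,T8

Derivation:
Step 1: wait(T8) -> count=1 queue=[] holders={T8}
Step 2: wait(T6) -> count=0 queue=[] holders={T6,T8}
Step 3: signal(T6) -> count=1 queue=[] holders={T8}
Step 4: wait(T6) -> count=0 queue=[] holders={T6,T8}
Step 5: signal(T6) -> count=1 queue=[] holders={T8}
Step 6: signal(T8) -> count=2 queue=[] holders={none}
Step 7: wait(T2) -> count=1 queue=[] holders={T2}
Step 8: wait(T7) -> count=0 queue=[] holders={T2,T7}
Step 9: wait(T8) -> count=0 queue=[T8] holders={T2,T7}
Step 10: signal(T7) -> count=0 queue=[] holders={T2,T8}
Final holders: T2,T8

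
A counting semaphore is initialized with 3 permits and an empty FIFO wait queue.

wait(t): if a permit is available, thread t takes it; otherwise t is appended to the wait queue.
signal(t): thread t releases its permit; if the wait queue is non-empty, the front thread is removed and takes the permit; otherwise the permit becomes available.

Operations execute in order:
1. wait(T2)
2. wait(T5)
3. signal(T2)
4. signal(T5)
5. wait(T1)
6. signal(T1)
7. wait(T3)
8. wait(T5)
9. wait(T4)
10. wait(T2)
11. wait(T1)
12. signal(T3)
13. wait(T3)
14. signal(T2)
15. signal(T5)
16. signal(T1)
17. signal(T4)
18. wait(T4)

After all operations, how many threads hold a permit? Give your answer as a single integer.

Answer: 2

Derivation:
Step 1: wait(T2) -> count=2 queue=[] holders={T2}
Step 2: wait(T5) -> count=1 queue=[] holders={T2,T5}
Step 3: signal(T2) -> count=2 queue=[] holders={T5}
Step 4: signal(T5) -> count=3 queue=[] holders={none}
Step 5: wait(T1) -> count=2 queue=[] holders={T1}
Step 6: signal(T1) -> count=3 queue=[] holders={none}
Step 7: wait(T3) -> count=2 queue=[] holders={T3}
Step 8: wait(T5) -> count=1 queue=[] holders={T3,T5}
Step 9: wait(T4) -> count=0 queue=[] holders={T3,T4,T5}
Step 10: wait(T2) -> count=0 queue=[T2] holders={T3,T4,T5}
Step 11: wait(T1) -> count=0 queue=[T2,T1] holders={T3,T4,T5}
Step 12: signal(T3) -> count=0 queue=[T1] holders={T2,T4,T5}
Step 13: wait(T3) -> count=0 queue=[T1,T3] holders={T2,T4,T5}
Step 14: signal(T2) -> count=0 queue=[T3] holders={T1,T4,T5}
Step 15: signal(T5) -> count=0 queue=[] holders={T1,T3,T4}
Step 16: signal(T1) -> count=1 queue=[] holders={T3,T4}
Step 17: signal(T4) -> count=2 queue=[] holders={T3}
Step 18: wait(T4) -> count=1 queue=[] holders={T3,T4}
Final holders: {T3,T4} -> 2 thread(s)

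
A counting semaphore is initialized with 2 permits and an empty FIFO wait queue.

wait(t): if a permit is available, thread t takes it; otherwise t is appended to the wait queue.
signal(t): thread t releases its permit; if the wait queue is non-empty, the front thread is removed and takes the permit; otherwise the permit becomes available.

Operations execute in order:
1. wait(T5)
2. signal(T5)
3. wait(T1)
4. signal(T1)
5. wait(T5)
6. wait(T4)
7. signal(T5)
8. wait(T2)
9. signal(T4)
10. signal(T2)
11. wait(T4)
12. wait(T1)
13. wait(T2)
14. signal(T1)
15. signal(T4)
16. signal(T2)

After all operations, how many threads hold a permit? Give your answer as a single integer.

Answer: 0

Derivation:
Step 1: wait(T5) -> count=1 queue=[] holders={T5}
Step 2: signal(T5) -> count=2 queue=[] holders={none}
Step 3: wait(T1) -> count=1 queue=[] holders={T1}
Step 4: signal(T1) -> count=2 queue=[] holders={none}
Step 5: wait(T5) -> count=1 queue=[] holders={T5}
Step 6: wait(T4) -> count=0 queue=[] holders={T4,T5}
Step 7: signal(T5) -> count=1 queue=[] holders={T4}
Step 8: wait(T2) -> count=0 queue=[] holders={T2,T4}
Step 9: signal(T4) -> count=1 queue=[] holders={T2}
Step 10: signal(T2) -> count=2 queue=[] holders={none}
Step 11: wait(T4) -> count=1 queue=[] holders={T4}
Step 12: wait(T1) -> count=0 queue=[] holders={T1,T4}
Step 13: wait(T2) -> count=0 queue=[T2] holders={T1,T4}
Step 14: signal(T1) -> count=0 queue=[] holders={T2,T4}
Step 15: signal(T4) -> count=1 queue=[] holders={T2}
Step 16: signal(T2) -> count=2 queue=[] holders={none}
Final holders: {none} -> 0 thread(s)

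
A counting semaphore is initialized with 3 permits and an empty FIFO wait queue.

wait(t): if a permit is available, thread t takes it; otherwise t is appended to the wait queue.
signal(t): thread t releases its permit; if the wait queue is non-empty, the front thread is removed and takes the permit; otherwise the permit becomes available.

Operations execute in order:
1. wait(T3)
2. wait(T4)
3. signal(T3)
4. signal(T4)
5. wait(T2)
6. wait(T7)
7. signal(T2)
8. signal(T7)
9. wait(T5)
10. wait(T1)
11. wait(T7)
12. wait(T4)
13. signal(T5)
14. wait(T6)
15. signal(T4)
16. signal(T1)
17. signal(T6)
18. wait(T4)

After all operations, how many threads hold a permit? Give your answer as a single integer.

Answer: 2

Derivation:
Step 1: wait(T3) -> count=2 queue=[] holders={T3}
Step 2: wait(T4) -> count=1 queue=[] holders={T3,T4}
Step 3: signal(T3) -> count=2 queue=[] holders={T4}
Step 4: signal(T4) -> count=3 queue=[] holders={none}
Step 5: wait(T2) -> count=2 queue=[] holders={T2}
Step 6: wait(T7) -> count=1 queue=[] holders={T2,T7}
Step 7: signal(T2) -> count=2 queue=[] holders={T7}
Step 8: signal(T7) -> count=3 queue=[] holders={none}
Step 9: wait(T5) -> count=2 queue=[] holders={T5}
Step 10: wait(T1) -> count=1 queue=[] holders={T1,T5}
Step 11: wait(T7) -> count=0 queue=[] holders={T1,T5,T7}
Step 12: wait(T4) -> count=0 queue=[T4] holders={T1,T5,T7}
Step 13: signal(T5) -> count=0 queue=[] holders={T1,T4,T7}
Step 14: wait(T6) -> count=0 queue=[T6] holders={T1,T4,T7}
Step 15: signal(T4) -> count=0 queue=[] holders={T1,T6,T7}
Step 16: signal(T1) -> count=1 queue=[] holders={T6,T7}
Step 17: signal(T6) -> count=2 queue=[] holders={T7}
Step 18: wait(T4) -> count=1 queue=[] holders={T4,T7}
Final holders: {T4,T7} -> 2 thread(s)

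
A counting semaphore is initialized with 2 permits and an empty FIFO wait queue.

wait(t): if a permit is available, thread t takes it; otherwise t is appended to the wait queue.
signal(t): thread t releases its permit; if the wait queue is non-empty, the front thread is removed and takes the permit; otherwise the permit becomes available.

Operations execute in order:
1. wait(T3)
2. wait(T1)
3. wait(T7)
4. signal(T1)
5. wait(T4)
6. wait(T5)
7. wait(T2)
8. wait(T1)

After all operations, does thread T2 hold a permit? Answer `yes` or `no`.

Step 1: wait(T3) -> count=1 queue=[] holders={T3}
Step 2: wait(T1) -> count=0 queue=[] holders={T1,T3}
Step 3: wait(T7) -> count=0 queue=[T7] holders={T1,T3}
Step 4: signal(T1) -> count=0 queue=[] holders={T3,T7}
Step 5: wait(T4) -> count=0 queue=[T4] holders={T3,T7}
Step 6: wait(T5) -> count=0 queue=[T4,T5] holders={T3,T7}
Step 7: wait(T2) -> count=0 queue=[T4,T5,T2] holders={T3,T7}
Step 8: wait(T1) -> count=0 queue=[T4,T5,T2,T1] holders={T3,T7}
Final holders: {T3,T7} -> T2 not in holders

Answer: no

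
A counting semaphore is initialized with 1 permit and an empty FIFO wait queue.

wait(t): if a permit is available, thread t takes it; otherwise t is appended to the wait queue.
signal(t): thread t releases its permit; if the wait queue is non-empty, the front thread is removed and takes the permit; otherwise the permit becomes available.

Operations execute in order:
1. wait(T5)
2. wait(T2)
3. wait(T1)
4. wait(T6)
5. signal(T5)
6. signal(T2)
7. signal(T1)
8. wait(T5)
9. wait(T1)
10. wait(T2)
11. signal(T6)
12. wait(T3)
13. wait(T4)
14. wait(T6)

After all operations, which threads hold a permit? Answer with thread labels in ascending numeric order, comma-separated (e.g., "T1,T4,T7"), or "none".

Step 1: wait(T5) -> count=0 queue=[] holders={T5}
Step 2: wait(T2) -> count=0 queue=[T2] holders={T5}
Step 3: wait(T1) -> count=0 queue=[T2,T1] holders={T5}
Step 4: wait(T6) -> count=0 queue=[T2,T1,T6] holders={T5}
Step 5: signal(T5) -> count=0 queue=[T1,T6] holders={T2}
Step 6: signal(T2) -> count=0 queue=[T6] holders={T1}
Step 7: signal(T1) -> count=0 queue=[] holders={T6}
Step 8: wait(T5) -> count=0 queue=[T5] holders={T6}
Step 9: wait(T1) -> count=0 queue=[T5,T1] holders={T6}
Step 10: wait(T2) -> count=0 queue=[T5,T1,T2] holders={T6}
Step 11: signal(T6) -> count=0 queue=[T1,T2] holders={T5}
Step 12: wait(T3) -> count=0 queue=[T1,T2,T3] holders={T5}
Step 13: wait(T4) -> count=0 queue=[T1,T2,T3,T4] holders={T5}
Step 14: wait(T6) -> count=0 queue=[T1,T2,T3,T4,T6] holders={T5}
Final holders: T5

Answer: T5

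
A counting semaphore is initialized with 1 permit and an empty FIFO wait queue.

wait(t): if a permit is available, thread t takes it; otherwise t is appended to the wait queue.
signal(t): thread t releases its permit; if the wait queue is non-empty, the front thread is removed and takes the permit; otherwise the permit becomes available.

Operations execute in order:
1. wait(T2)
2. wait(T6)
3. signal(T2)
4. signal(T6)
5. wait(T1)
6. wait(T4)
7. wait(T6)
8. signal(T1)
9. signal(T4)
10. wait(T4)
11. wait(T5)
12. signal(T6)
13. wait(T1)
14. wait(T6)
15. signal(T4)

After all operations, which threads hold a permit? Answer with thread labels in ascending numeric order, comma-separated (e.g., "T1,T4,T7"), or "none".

Answer: T5

Derivation:
Step 1: wait(T2) -> count=0 queue=[] holders={T2}
Step 2: wait(T6) -> count=0 queue=[T6] holders={T2}
Step 3: signal(T2) -> count=0 queue=[] holders={T6}
Step 4: signal(T6) -> count=1 queue=[] holders={none}
Step 5: wait(T1) -> count=0 queue=[] holders={T1}
Step 6: wait(T4) -> count=0 queue=[T4] holders={T1}
Step 7: wait(T6) -> count=0 queue=[T4,T6] holders={T1}
Step 8: signal(T1) -> count=0 queue=[T6] holders={T4}
Step 9: signal(T4) -> count=0 queue=[] holders={T6}
Step 10: wait(T4) -> count=0 queue=[T4] holders={T6}
Step 11: wait(T5) -> count=0 queue=[T4,T5] holders={T6}
Step 12: signal(T6) -> count=0 queue=[T5] holders={T4}
Step 13: wait(T1) -> count=0 queue=[T5,T1] holders={T4}
Step 14: wait(T6) -> count=0 queue=[T5,T1,T6] holders={T4}
Step 15: signal(T4) -> count=0 queue=[T1,T6] holders={T5}
Final holders: T5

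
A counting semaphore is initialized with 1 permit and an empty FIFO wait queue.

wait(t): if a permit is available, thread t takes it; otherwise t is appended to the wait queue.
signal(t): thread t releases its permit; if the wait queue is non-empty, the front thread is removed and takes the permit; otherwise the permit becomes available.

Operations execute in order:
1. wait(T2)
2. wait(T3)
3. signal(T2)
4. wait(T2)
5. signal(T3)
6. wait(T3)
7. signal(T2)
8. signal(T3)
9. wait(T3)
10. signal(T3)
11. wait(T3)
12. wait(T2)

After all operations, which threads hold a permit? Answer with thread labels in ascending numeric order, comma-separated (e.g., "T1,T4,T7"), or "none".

Answer: T3

Derivation:
Step 1: wait(T2) -> count=0 queue=[] holders={T2}
Step 2: wait(T3) -> count=0 queue=[T3] holders={T2}
Step 3: signal(T2) -> count=0 queue=[] holders={T3}
Step 4: wait(T2) -> count=0 queue=[T2] holders={T3}
Step 5: signal(T3) -> count=0 queue=[] holders={T2}
Step 6: wait(T3) -> count=0 queue=[T3] holders={T2}
Step 7: signal(T2) -> count=0 queue=[] holders={T3}
Step 8: signal(T3) -> count=1 queue=[] holders={none}
Step 9: wait(T3) -> count=0 queue=[] holders={T3}
Step 10: signal(T3) -> count=1 queue=[] holders={none}
Step 11: wait(T3) -> count=0 queue=[] holders={T3}
Step 12: wait(T2) -> count=0 queue=[T2] holders={T3}
Final holders: T3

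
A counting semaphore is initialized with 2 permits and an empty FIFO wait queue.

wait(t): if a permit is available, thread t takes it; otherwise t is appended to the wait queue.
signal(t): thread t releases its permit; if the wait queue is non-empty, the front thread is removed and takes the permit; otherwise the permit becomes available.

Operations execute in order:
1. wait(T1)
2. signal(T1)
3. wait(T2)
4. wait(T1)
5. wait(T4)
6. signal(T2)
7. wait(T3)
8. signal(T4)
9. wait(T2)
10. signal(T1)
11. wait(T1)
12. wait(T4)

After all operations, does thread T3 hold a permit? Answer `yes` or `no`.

Answer: yes

Derivation:
Step 1: wait(T1) -> count=1 queue=[] holders={T1}
Step 2: signal(T1) -> count=2 queue=[] holders={none}
Step 3: wait(T2) -> count=1 queue=[] holders={T2}
Step 4: wait(T1) -> count=0 queue=[] holders={T1,T2}
Step 5: wait(T4) -> count=0 queue=[T4] holders={T1,T2}
Step 6: signal(T2) -> count=0 queue=[] holders={T1,T4}
Step 7: wait(T3) -> count=0 queue=[T3] holders={T1,T4}
Step 8: signal(T4) -> count=0 queue=[] holders={T1,T3}
Step 9: wait(T2) -> count=0 queue=[T2] holders={T1,T3}
Step 10: signal(T1) -> count=0 queue=[] holders={T2,T3}
Step 11: wait(T1) -> count=0 queue=[T1] holders={T2,T3}
Step 12: wait(T4) -> count=0 queue=[T1,T4] holders={T2,T3}
Final holders: {T2,T3} -> T3 in holders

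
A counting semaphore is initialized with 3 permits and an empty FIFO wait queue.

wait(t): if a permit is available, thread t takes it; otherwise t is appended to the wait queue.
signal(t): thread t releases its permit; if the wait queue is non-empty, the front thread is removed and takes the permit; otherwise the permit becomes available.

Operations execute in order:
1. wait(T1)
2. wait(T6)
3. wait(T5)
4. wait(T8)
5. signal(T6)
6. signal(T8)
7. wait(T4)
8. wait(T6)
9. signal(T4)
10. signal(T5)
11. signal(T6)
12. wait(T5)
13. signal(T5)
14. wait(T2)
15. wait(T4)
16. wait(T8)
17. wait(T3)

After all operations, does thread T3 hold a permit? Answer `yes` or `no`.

Answer: no

Derivation:
Step 1: wait(T1) -> count=2 queue=[] holders={T1}
Step 2: wait(T6) -> count=1 queue=[] holders={T1,T6}
Step 3: wait(T5) -> count=0 queue=[] holders={T1,T5,T6}
Step 4: wait(T8) -> count=0 queue=[T8] holders={T1,T5,T6}
Step 5: signal(T6) -> count=0 queue=[] holders={T1,T5,T8}
Step 6: signal(T8) -> count=1 queue=[] holders={T1,T5}
Step 7: wait(T4) -> count=0 queue=[] holders={T1,T4,T5}
Step 8: wait(T6) -> count=0 queue=[T6] holders={T1,T4,T5}
Step 9: signal(T4) -> count=0 queue=[] holders={T1,T5,T6}
Step 10: signal(T5) -> count=1 queue=[] holders={T1,T6}
Step 11: signal(T6) -> count=2 queue=[] holders={T1}
Step 12: wait(T5) -> count=1 queue=[] holders={T1,T5}
Step 13: signal(T5) -> count=2 queue=[] holders={T1}
Step 14: wait(T2) -> count=1 queue=[] holders={T1,T2}
Step 15: wait(T4) -> count=0 queue=[] holders={T1,T2,T4}
Step 16: wait(T8) -> count=0 queue=[T8] holders={T1,T2,T4}
Step 17: wait(T3) -> count=0 queue=[T8,T3] holders={T1,T2,T4}
Final holders: {T1,T2,T4} -> T3 not in holders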